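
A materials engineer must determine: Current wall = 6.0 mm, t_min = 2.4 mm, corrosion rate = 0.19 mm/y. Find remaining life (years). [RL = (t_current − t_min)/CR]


Apply the remaining-life relation: RL = (t_current − t_min) / CR
RL = (6.0 − 2.4) / 0.19 = 3.6 / 0.19 = 18.9 years

18.9 years


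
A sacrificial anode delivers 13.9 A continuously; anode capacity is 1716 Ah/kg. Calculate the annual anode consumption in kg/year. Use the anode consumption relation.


Annual consumption = current * hours per year / capacity
Rate = 13.9 * 8760 / 1716 = 71.0 kg/year

71.0 kg/year


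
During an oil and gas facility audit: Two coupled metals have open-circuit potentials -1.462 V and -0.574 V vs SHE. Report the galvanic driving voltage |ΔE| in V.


Driving voltage is the absolute potential difference.
|ΔE| = |-1.462 − (-0.574)| = 0.888 V

0.888 V


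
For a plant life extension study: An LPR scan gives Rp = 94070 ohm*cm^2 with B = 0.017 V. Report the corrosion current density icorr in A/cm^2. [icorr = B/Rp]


Apply the Stern-Geary relation: icorr = B / Rp
icorr = 0.017 / 94070 = 1.807×10^-7 A/cm^2

1.807×10^-7 A/cm^2


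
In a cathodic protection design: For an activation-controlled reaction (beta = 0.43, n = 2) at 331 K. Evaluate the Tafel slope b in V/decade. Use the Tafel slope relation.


Apply the Tafel slope relation: b = 2.303*R*T/(beta*n*F)
Numerator: 2.303 * 8.314 * 331 = 6337.7
Denominator: 0.43 * 2 * 96485 = 82977.1
b = 6337.7 / 82977.1 = 0.0764 V/decade

0.0764 V/decade


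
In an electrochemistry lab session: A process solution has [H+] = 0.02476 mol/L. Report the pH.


pH = −log10[H+]
pH = −log10(0.02476) = 1.61

1.61


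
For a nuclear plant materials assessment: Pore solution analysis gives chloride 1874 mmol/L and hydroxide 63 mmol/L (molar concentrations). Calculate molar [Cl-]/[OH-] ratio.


Threshold parameter = [Cl-] / [OH-] (molar basis; both in mmol/L, so units cancel)
Ratio = 1874 / 63 = 29.75

29.75


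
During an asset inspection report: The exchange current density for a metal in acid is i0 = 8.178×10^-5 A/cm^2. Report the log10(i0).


i0 = 8.178×10^-5 A/cm^2
log10(i0) = -4.087

-4.087


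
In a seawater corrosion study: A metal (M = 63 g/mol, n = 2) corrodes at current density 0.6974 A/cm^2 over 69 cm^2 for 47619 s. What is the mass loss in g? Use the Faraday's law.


Apply Faraday's law: m = i*A*t*M / (n*F)
Total charge passed Q = i*A*t = 0.6974*69*47619 = 2291454.8514 C
m = Q*M/(n*F) = 2291454.8514*63/(2*96485) = 748.1041 g

748.1041 g


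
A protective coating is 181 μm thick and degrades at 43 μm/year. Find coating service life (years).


Service life = thickness / degradation rate
Life = 181 / 43 = 4.2 years

4.2 years


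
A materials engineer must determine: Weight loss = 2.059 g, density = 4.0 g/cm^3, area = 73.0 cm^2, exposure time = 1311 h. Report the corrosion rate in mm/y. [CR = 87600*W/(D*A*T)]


Apply the mm/y weight-loss relation: CR = 87600 * W / (D * A * T)
Numerator: 87600 * 2.059 = 180368.4
Denominator: 4.0 * 73.0 * 1311 = 382812.0
CR = 180368.4 / 382812.0 = 0.471167 mm/y

0.471167 mm/y


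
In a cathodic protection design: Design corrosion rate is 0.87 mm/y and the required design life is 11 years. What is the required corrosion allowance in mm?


Corrosion allowance = CR × design life
CA = 0.87 * 11 = 9.57 mm

9.57 mm


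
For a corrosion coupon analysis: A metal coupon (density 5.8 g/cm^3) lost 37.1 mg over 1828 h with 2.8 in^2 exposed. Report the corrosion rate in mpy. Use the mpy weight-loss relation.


Apply the mpy weight-loss relation: CR = 534 * W / (D * A * T)
Numerator: 534 * 37.1 = 19811.4
Denominator: 5.8 * 2.8 * 1828 = 29686.72
CR = 19811.4 / 29686.72 = 0.66735 mpy

0.66735 mpy


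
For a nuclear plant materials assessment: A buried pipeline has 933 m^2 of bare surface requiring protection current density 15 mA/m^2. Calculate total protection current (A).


I = area * current density, then convert mA → A (÷1000)
I = 933 * 15 / 1000 = 14.0 A

14.0 A


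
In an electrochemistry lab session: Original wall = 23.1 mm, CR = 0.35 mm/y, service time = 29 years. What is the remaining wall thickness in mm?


Remaining wall = original − CR × time
t = 23.1 − 0.35*29 = 23.1 − 10.15 = 12.95 mm

12.95 mm


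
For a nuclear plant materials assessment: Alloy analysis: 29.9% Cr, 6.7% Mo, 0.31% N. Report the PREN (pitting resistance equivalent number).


Apply the PREN formula: PREN = Cr + 3.3*Mo + 16*N
PREN = 29.9 + 3.3*6.7 + 16*0.31
PREN = 29.9 + 22.11 + 4.96 = 56.97

56.97


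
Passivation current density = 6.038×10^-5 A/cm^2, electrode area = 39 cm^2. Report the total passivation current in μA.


I = i_pass * A, then convert A → μA (×10^6)
I = 6.038×10^-5 * 39 * 10^6 = 2354.82 μA

2354.82 μA


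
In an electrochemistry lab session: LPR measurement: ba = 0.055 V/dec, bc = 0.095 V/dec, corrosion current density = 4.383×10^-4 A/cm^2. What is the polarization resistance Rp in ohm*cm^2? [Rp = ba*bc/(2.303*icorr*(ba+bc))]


Apply the Stern-Geary equation: Rp = ba*bc / (2.303*icorr*(ba+bc))
ba*bc = 0.055*0.095 = 0.005225
ba+bc = 0.15; 2.303*icorr*(ba+bc) = 2.303*4.383×10^-4*0.15 = 1.5141073×10^-4
Rp = 0.005225 / 1.5141073×10^-4 = 34.51 ohm*cm^2

34.51 ohm*cm^2


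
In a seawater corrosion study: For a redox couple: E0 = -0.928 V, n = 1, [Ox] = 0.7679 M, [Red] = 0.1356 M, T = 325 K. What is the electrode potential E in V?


Apply the Nernst equation: E = E0 + (RT/nF)*ln([Ox]/[Red])
Step 1: RT/nF = 8.314*325/(1*96485) = 0.02800487 V
Step 2: [Ox]/[Red] = 0.7679/0.1356 = 5.662979
Step 3: ln(5.662979) = 1.73395
Step 4: correction = 0.02800487 * 1.73395 = 0.049 V
E = -0.928 + 0.049 = -0.879 V

-0.879 V


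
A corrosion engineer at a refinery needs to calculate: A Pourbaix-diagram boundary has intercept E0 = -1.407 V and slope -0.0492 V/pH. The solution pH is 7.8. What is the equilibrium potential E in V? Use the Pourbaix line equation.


Apply the Pourbaix line equation: E = E0 + slope*pH
E = -1.407 + (-0.0492)*7.8 = -1.407 + (-0.38376) = -1.79076 V
Rounded to 3 decimal places: E = -1.791 V

-1.791 V


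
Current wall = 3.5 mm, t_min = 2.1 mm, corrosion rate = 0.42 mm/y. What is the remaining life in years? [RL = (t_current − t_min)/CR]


Apply the remaining-life relation: RL = (t_current − t_min) / CR
RL = (3.5 − 2.1) / 0.42 = 1.4 / 0.42 = 3.3 years

3.3 years


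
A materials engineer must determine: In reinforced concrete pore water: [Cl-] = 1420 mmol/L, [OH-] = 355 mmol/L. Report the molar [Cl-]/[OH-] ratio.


Threshold parameter = [Cl-] / [OH-] (molar basis; both in mmol/L, so units cancel)
Ratio = 1420 / 355 = 4.0

4.0


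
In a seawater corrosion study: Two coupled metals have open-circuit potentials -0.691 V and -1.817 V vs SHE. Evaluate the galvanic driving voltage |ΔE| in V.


Driving voltage is the absolute potential difference.
|ΔE| = |-0.691 − (-1.817)| = 1.126 V

1.126 V


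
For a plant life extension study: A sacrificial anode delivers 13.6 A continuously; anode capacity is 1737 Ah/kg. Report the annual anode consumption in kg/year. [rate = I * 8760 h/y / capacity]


Annual consumption = current * hours per year / capacity
Rate = 13.6 * 8760 / 1737 = 68.6 kg/year

68.6 kg/year


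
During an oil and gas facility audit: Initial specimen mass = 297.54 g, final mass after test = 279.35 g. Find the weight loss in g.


Weight loss = initial − final
WL = 297.54 − 279.35 = 18.19 g

18.19 g


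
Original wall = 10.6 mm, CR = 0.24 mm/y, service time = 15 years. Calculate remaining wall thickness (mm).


Remaining wall = original − CR × time
t = 10.6 − 0.24*15 = 10.6 − 3.6 = 7.0 mm

7.0 mm


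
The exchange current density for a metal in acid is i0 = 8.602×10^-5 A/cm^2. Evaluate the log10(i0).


i0 = 8.602×10^-5 A/cm^2
log10(i0) = -4.065

-4.065


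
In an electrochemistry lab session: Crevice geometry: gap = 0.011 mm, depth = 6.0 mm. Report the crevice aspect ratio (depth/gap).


Aspect ratio = depth / gap
Ratio = 6.0 / 0.011 = 545.5

545.5


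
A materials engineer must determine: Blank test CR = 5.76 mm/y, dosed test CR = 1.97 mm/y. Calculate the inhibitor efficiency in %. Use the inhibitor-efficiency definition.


Apply the inhibitor-efficiency definition: IE = (CR_blank − CR_inh)/CR_blank × 100
IE = (5.76 − 1.97) / 5.76 × 100
IE = 3.79 / 5.76 × 100 = 65.8 %

65.8 %


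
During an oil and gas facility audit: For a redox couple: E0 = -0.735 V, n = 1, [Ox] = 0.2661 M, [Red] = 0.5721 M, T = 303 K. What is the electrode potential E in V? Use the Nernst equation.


Apply the Nernst equation: E = E0 + (RT/nF)*ln([Ox]/[Red])
Step 1: RT/nF = 8.314*303/(1*96485) = 0.02610916 V
Step 2: [Ox]/[Red] = 0.2661/0.5721 = 0.465128
Step 3: ln(0.465128) = -0.765443
Step 4: correction = 0.02610916 * -0.765443 = -0.02 V
E = -0.735 + -0.02 = -0.755 V

-0.755 V


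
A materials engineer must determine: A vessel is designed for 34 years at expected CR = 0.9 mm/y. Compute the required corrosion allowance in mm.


Corrosion allowance = CR × design life
CA = 0.9 * 34 = 30.6 mm

30.6 mm


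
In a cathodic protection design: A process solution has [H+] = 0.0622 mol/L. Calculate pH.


pH = −log10[H+]
pH = −log10(0.0622) = 1.21

1.21


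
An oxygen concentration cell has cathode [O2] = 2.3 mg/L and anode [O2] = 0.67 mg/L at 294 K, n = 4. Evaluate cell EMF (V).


Apply the Nernst concentration-cell relation: E = (RT/nF)*ln(C_cathode/C_anode)
RT/nF = 8.314*294/(4*96485) = 0.00633341 V
ln(2.3/0.67) = 1.23339
E = 0.00633341 * 1.23339 = 0.00781 V

0.00781 V


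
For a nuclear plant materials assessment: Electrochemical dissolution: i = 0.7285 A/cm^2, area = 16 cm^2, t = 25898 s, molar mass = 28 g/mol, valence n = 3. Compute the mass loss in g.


Apply Faraday's law: m = i*A*t*M / (n*F)
Total charge passed Q = i*A*t = 0.7285*16*25898 = 301867.088 C
m = Q*M/(n*F) = 301867.088*28/(3*96485) = 29.2007 g

29.2007 g


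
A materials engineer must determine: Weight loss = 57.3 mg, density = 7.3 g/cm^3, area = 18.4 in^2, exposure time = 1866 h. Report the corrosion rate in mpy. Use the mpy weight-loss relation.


Apply the mpy weight-loss relation: CR = 534 * W / (D * A * T)
Numerator: 534 * 57.3 = 30598.2
Denominator: 7.3 * 18.4 * 1866 = 250641.12
CR = 30598.2 / 250641.12 = 0.122 mpy

0.122 mpy


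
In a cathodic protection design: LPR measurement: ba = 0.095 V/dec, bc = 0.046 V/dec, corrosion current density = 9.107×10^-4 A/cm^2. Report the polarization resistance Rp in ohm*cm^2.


Apply the Stern-Geary equation: Rp = ba*bc / (2.303*icorr*(ba+bc))
ba*bc = 0.095*0.046 = 0.00437
ba+bc = 0.141; 2.303*icorr*(ba+bc) = 2.303*9.107×10^-4*0.141 = 2.9572524×10^-4
Rp = 0.00437 / 2.9572524×10^-4 = 14.78 ohm*cm^2

14.78 ohm*cm^2


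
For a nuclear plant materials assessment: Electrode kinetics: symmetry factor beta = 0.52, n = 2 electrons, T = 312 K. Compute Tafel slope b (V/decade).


Apply the Tafel slope relation: b = 2.303*R*T/(beta*n*F)
Numerator: 2.303 * 8.314 * 312 = 5973.91
Denominator: 0.52 * 2 * 96485 = 100344.4
b = 5973.91 / 100344.4 = 0.06 V/decade

0.06 V/decade


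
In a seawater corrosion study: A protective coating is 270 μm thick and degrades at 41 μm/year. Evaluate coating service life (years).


Service life = thickness / degradation rate
Life = 270 / 41 = 6.6 years

6.6 years


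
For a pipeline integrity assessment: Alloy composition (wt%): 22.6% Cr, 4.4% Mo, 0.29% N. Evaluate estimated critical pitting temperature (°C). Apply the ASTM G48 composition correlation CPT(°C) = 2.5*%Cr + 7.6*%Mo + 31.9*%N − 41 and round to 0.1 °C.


Apply the ASTM G48 empirical CPT estimate: CPT(°C) = 2.5*%Cr + 7.6*%Mo + 31.9*%N − 41
2.5*22.6 = 56.5; 7.6*4.4 = 33.44; 31.9*0.29 = 9.251
CPT = 56.5 + 33.44 + 9.251 − 41 = 58.191 °C
Rounded to 0.1 °C: CPT ≈ 58.2 °C

58.2 °C


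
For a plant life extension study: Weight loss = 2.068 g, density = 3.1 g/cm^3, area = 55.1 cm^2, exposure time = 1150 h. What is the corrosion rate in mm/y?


Apply the mm/y weight-loss relation: CR = 87600 * W / (D * A * T)
Numerator: 87600 * 2.068 = 181156.8
Denominator: 3.1 * 55.1 * 1150 = 196431.5
CR = 181156.8 / 196431.5 = 0.9222 mm/y

0.9222 mm/y


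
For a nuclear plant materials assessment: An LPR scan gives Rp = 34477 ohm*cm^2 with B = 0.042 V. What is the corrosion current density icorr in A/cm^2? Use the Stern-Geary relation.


Apply the Stern-Geary relation: icorr = B / Rp
icorr = 0.042 / 34477 = 1.218×10^-6 A/cm^2

1.218×10^-6 A/cm^2


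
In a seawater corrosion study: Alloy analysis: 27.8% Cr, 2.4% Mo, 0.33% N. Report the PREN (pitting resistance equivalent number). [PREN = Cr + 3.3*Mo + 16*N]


Apply the PREN formula: PREN = Cr + 3.3*Mo + 16*N
PREN = 27.8 + 3.3*2.4 + 16*0.33
PREN = 27.8 + 7.92 + 5.28 = 41.0

41.0


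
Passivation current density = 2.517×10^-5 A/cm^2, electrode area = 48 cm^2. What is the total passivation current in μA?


I = i_pass * A, then convert A → μA (×10^6)
I = 2.517×10^-5 * 48 * 10^6 = 1208.16 μA

1208.16 μA


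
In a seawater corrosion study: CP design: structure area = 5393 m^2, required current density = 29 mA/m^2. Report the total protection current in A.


I = area * current density, then convert mA → A (÷1000)
I = 5393 * 29 / 1000 = 156.4 A

156.4 A


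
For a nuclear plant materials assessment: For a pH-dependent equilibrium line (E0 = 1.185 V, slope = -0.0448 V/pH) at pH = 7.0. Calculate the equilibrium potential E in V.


Apply the Pourbaix line equation: E = E0 + slope*pH
E = 1.185 + (-0.0448)*7.0 = 1.185 + (-0.3136) = 0.8714 V
Rounded to 3 decimal places: E = 0.871 V

0.871 V


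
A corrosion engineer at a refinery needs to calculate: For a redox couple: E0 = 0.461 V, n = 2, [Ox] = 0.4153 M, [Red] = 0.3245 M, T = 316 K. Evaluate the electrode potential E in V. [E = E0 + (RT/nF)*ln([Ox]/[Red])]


Apply the Nernst equation: E = E0 + (RT/nF)*ln([Ox]/[Red])
Step 1: RT/nF = 8.314*316/(2*96485) = 0.01361468 V
Step 2: [Ox]/[Red] = 0.4153/0.3245 = 1.279815
Step 3: ln(1.279815) = 0.246716
Step 4: correction = 0.01361468 * 0.246716 = 0.0034 V
E = 0.461 + 0.0034 = 0.4644 V

0.4644 V


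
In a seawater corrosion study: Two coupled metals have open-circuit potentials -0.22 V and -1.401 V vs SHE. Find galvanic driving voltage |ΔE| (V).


Driving voltage is the absolute potential difference.
|ΔE| = |-0.22 − (-1.401)| = 1.181 V

1.181 V


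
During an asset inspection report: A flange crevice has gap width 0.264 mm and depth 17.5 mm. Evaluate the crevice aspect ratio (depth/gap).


Aspect ratio = depth / gap
Ratio = 17.5 / 0.264 = 66.3

66.3


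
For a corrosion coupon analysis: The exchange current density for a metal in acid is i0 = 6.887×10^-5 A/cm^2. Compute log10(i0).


i0 = 6.887×10^-5 A/cm^2
log10(i0) = -4.162

-4.162


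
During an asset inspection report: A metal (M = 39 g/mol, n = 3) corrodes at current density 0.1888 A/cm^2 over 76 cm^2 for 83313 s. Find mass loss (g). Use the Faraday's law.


Apply Faraday's law: m = i*A*t*M / (n*F)
Total charge passed Q = i*A*t = 0.1888*76*83313 = 1195441.5744 C
m = Q*M/(n*F) = 1195441.5744*39/(3*96485) = 161.069 g

161.069 g


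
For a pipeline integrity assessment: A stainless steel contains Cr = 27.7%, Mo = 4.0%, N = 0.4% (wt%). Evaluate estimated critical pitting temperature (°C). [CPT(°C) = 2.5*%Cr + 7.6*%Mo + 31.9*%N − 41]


Apply the ASTM G48 empirical CPT estimate: CPT(°C) = 2.5*%Cr + 7.6*%Mo + 31.9*%N − 41
2.5*27.7 = 69.25; 7.6*4.0 = 30.4; 31.9*0.4 = 12.76
CPT = 69.25 + 30.4 + 12.76 − 41 = 71.41 °C
Rounded to 0.1 °C: CPT ≈ 71.4 °C

71.4 °C


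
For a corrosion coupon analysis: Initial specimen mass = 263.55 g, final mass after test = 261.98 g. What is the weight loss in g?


Weight loss = initial − final
WL = 263.55 − 261.98 = 1.57 g

1.57 g


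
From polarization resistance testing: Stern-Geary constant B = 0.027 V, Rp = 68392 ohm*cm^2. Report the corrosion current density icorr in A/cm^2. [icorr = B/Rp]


Apply the Stern-Geary relation: icorr = B / Rp
icorr = 0.027 / 68392 = 3.948×10^-7 A/cm^2

3.948×10^-7 A/cm^2


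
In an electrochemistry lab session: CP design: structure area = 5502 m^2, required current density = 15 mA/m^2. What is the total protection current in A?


I = area * current density, then convert mA → A (÷1000)
I = 5502 * 15 / 1000 = 82.53 A

82.53 A


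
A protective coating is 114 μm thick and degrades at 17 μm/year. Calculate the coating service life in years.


Service life = thickness / degradation rate
Life = 114 / 17 = 6.7 years

6.7 years


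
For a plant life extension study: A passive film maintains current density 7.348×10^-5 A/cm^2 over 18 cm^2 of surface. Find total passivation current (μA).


I = i_pass * A, then convert A → μA (×10^6)
I = 7.348×10^-5 * 18 * 10^6 = 1322.64 μA

1322.64 μA


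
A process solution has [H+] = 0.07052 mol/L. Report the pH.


pH = −log10[H+]
pH = −log10(0.07052) = 1.15

1.15


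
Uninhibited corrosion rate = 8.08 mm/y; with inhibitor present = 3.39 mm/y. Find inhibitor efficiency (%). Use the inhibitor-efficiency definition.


Apply the inhibitor-efficiency definition: IE = (CR_blank − CR_inh)/CR_blank × 100
IE = (8.08 − 3.39) / 8.08 × 100
IE = 4.69 / 8.08 × 100 = 58.0 %

58.0 %


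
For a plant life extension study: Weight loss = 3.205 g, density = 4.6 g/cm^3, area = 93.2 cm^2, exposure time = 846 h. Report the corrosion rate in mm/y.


Apply the mm/y weight-loss relation: CR = 87600 * W / (D * A * T)
Numerator: 87600 * 3.205 = 280758.0
Denominator: 4.6 * 93.2 * 846 = 362697.12
CR = 280758.0 / 362697.12 = 0.77408 mm/y

0.77408 mm/y


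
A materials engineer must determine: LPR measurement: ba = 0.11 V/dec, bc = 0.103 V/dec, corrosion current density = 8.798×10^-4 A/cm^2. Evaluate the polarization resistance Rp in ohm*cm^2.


Apply the Stern-Geary equation: Rp = ba*bc / (2.303*icorr*(ba+bc))
ba*bc = 0.11*0.103 = 0.01133
ba+bc = 0.213; 2.303*icorr*(ba+bc) = 2.303*8.798×10^-4*0.213 = 4.3157621×10^-4
Rp = 0.01133 / 4.3157621×10^-4 = 26.25 ohm*cm^2

26.25 ohm*cm^2


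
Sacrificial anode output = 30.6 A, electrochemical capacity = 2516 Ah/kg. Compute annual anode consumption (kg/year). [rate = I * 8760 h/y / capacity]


Annual consumption = current * hours per year / capacity
Rate = 30.6 * 8760 / 2516 = 106.5 kg/year

106.5 kg/year


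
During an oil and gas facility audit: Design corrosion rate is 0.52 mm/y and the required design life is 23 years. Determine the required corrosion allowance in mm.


Corrosion allowance = CR × design life
CA = 0.52 * 23 = 11.96 mm

11.96 mm


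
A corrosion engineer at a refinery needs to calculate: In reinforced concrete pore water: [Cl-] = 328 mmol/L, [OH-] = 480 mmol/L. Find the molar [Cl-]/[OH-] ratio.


Threshold parameter = [Cl-] / [OH-] (molar basis; both in mmol/L, so units cancel)
Ratio = 328 / 480 = 0.68

0.68


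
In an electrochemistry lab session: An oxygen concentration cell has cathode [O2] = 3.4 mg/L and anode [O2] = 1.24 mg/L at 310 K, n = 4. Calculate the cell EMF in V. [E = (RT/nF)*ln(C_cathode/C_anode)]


Apply the Nernst concentration-cell relation: E = (RT/nF)*ln(C_cathode/C_anode)
RT/nF = 8.314*310/(4*96485) = 0.00667808 V
ln(3.4/1.24) = 1.00866
E = 0.00667808 * 1.00866 = 0.00674 V

0.00674 V


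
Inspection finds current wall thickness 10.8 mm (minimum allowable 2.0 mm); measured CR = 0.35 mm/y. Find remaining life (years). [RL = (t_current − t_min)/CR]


Apply the remaining-life relation: RL = (t_current − t_min) / CR
RL = (10.8 − 2.0) / 0.35 = 8.8 / 0.35 = 25.1 years

25.1 years


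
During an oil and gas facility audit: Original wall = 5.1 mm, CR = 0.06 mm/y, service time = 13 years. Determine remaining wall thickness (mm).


Remaining wall = original − CR × time
t = 5.1 − 0.06*13 = 5.1 − 0.78 = 4.32 mm

4.32 mm


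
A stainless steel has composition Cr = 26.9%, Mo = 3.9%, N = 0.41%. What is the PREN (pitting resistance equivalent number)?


Apply the PREN formula: PREN = Cr + 3.3*Mo + 16*N
PREN = 26.9 + 3.3*3.9 + 16*0.41
PREN = 26.9 + 12.87 + 6.56 = 46.33

46.33


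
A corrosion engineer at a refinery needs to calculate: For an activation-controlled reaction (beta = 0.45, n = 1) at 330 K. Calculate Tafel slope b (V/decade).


Apply the Tafel slope relation: b = 2.303*R*T/(beta*n*F)
Numerator: 2.303 * 8.314 * 330 = 6318.56
Denominator: 0.45 * 1 * 96485 = 43418.25
b = 6318.56 / 43418.25 = 0.146 V/decade

0.146 V/decade


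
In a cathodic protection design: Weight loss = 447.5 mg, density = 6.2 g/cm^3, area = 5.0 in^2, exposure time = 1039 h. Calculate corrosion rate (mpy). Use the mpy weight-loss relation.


Apply the mpy weight-loss relation: CR = 534 * W / (D * A * T)
Numerator: 534 * 447.5 = 238965.0
Denominator: 6.2 * 5.0 * 1039 = 32209.0
CR = 238965.0 / 32209.0 = 7.4192 mpy

7.4192 mpy


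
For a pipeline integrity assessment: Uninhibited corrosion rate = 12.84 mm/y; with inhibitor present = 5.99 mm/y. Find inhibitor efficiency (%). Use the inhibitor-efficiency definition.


Apply the inhibitor-efficiency definition: IE = (CR_blank − CR_inh)/CR_blank × 100
IE = (12.84 − 5.99) / 12.84 × 100
IE = 6.85 / 12.84 × 100 = 53.3 %

53.3 %


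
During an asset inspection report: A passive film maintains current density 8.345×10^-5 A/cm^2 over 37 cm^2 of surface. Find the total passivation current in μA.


I = i_pass * A, then convert A → μA (×10^6)
I = 8.345×10^-5 * 37 * 10^6 = 3087.65 μA

3087.65 μA


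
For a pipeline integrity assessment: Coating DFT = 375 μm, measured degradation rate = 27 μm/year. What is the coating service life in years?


Service life = thickness / degradation rate
Life = 375 / 27 = 13.9 years

13.9 years


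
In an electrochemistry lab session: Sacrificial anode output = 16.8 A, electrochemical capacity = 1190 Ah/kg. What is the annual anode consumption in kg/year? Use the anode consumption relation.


Annual consumption = current * hours per year / capacity
Rate = 16.8 * 8760 / 1190 = 123.7 kg/year

123.7 kg/year


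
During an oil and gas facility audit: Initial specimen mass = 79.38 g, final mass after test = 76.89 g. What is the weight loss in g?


Weight loss = initial − final
WL = 79.38 − 76.89 = 2.49 g

2.49 g


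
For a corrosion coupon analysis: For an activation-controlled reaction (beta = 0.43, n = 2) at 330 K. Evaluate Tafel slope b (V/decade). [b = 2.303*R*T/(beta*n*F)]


Apply the Tafel slope relation: b = 2.303*R*T/(beta*n*F)
Numerator: 2.303 * 8.314 * 330 = 6318.56
Denominator: 0.43 * 2 * 96485 = 82977.1
b = 6318.56 / 82977.1 = 0.0761 V/decade

0.0761 V/decade


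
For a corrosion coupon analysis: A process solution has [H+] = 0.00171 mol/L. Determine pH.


pH = −log10[H+]
pH = −log10(0.00171) = 2.77

2.77


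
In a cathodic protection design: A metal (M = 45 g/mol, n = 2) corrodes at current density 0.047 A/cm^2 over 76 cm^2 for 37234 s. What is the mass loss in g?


Apply Faraday's law: m = i*A*t*M / (n*F)
Total charge passed Q = i*A*t = 0.047*76*37234 = 132999.848 C
m = Q*M/(n*F) = 132999.848*45/(2*96485) = 31.01515 g

31.01515 g


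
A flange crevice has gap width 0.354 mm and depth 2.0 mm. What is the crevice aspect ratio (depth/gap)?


Aspect ratio = depth / gap
Ratio = 2.0 / 0.354 = 5.6

5.6


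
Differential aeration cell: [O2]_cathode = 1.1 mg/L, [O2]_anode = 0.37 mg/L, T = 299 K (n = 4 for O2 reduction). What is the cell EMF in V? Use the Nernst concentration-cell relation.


Apply the Nernst concentration-cell relation: E = (RT/nF)*ln(C_cathode/C_anode)
RT/nF = 8.314*299/(4*96485) = 0.00644112 V
ln(1.1/0.37) = 1.08956
E = 0.00644112 * 1.08956 = 0.00702 V

0.00702 V


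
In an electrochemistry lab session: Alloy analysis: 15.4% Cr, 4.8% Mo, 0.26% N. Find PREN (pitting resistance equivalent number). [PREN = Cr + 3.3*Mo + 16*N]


Apply the PREN formula: PREN = Cr + 3.3*Mo + 16*N
PREN = 15.4 + 3.3*4.8 + 16*0.26
PREN = 15.4 + 15.84 + 4.16 = 35.4

35.4


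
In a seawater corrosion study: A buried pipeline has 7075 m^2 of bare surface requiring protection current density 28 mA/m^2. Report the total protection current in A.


I = area * current density, then convert mA → A (÷1000)
I = 7075 * 28 / 1000 = 198.1 A

198.1 A


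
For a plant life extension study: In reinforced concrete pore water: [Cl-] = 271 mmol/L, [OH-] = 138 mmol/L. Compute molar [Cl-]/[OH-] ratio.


Threshold parameter = [Cl-] / [OH-] (molar basis; both in mmol/L, so units cancel)
Ratio = 271 / 138 = 1.96

1.96


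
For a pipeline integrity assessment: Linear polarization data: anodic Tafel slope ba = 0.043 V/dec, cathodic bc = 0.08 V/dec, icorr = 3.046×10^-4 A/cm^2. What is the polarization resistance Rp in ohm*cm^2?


Apply the Stern-Geary equation: Rp = ba*bc / (2.303*icorr*(ba+bc))
ba*bc = 0.043*0.08 = 0.00344
ba+bc = 0.123; 2.303*icorr*(ba+bc) = 2.303*3.046×10^-4*0.123 = 8.6283737×10^-5
Rp = 0.00344 / 8.6283737×10^-5 = 39.87 ohm*cm^2

39.87 ohm*cm^2


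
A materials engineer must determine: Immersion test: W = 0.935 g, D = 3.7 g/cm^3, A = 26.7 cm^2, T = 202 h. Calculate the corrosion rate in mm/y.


Apply the mm/y weight-loss relation: CR = 87600 * W / (D * A * T)
Numerator: 87600 * 0.935 = 81906.0
Denominator: 3.7 * 26.7 * 202 = 19955.58
CR = 81906.0 / 19955.58 = 4.104416 mm/y

4.104416 mm/y


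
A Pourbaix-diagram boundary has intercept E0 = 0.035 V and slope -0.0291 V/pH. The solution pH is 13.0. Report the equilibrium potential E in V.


Apply the Pourbaix line equation: E = E0 + slope*pH
E = 0.035 + (-0.0291)*13.0 = 0.035 + (-0.3783) = -0.3433 V
Rounded to 4 decimal places: E = -0.3433 V

-0.3433 V


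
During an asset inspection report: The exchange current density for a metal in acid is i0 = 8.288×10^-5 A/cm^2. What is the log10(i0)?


i0 = 8.288×10^-5 A/cm^2
log10(i0) = -4.082

-4.082


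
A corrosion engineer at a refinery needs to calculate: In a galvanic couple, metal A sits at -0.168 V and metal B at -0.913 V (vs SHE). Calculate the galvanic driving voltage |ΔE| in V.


Driving voltage is the absolute potential difference.
|ΔE| = |-0.168 − (-0.913)| = 0.745 V

0.745 V


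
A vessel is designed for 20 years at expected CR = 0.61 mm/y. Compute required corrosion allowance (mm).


Corrosion allowance = CR × design life
CA = 0.61 * 20 = 12.2 mm

12.2 mm


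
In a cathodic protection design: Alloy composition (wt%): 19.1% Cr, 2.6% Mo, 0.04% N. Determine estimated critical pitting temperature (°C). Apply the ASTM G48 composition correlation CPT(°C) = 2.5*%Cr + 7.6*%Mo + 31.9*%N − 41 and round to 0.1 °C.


Apply the ASTM G48 empirical CPT estimate: CPT(°C) = 2.5*%Cr + 7.6*%Mo + 31.9*%N − 41
2.5*19.1 = 47.75; 7.6*2.6 = 19.76; 31.9*0.04 = 1.276
CPT = 47.75 + 19.76 + 1.276 − 41 = 27.786 °C
Rounded to 0.1 °C: CPT ≈ 27.8 °C

27.8 °C


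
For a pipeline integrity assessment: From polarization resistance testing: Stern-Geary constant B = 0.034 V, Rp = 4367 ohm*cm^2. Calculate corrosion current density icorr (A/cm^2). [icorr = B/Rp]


Apply the Stern-Geary relation: icorr = B / Rp
icorr = 0.034 / 4367 = 7.786×10^-6 A/cm^2

7.786×10^-6 A/cm^2


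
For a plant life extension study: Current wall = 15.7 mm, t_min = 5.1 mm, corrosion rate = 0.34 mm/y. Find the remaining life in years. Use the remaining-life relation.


Apply the remaining-life relation: RL = (t_current − t_min) / CR
RL = (15.7 − 5.1) / 0.34 = 10.6 / 0.34 = 31.2 years

31.2 years


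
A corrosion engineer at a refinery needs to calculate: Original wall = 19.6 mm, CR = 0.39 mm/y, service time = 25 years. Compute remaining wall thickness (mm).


Remaining wall = original − CR × time
t = 19.6 − 0.39*25 = 19.6 − 9.75 = 9.85 mm

9.85 mm


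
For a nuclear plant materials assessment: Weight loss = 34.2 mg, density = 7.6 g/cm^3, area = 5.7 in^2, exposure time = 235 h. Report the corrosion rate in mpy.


Apply the mpy weight-loss relation: CR = 534 * W / (D * A * T)
Numerator: 534 * 34.2 = 18262.8
Denominator: 7.6 * 5.7 * 235 = 10180.2
CR = 18262.8 / 10180.2 = 1.794 mpy

1.794 mpy


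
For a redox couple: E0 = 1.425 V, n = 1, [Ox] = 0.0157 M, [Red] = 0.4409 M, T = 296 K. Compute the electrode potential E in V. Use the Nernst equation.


Apply the Nernst equation: E = E0 + (RT/nF)*ln([Ox]/[Red])
Step 1: RT/nF = 8.314*296/(1*96485) = 0.02550598 V
Step 2: [Ox]/[Red] = 0.0157/0.4409 = 0.035609
Step 3: ln(0.035609) = -3.335157
Step 4: correction = 0.02550598 * -3.335157 = -0.085 V
E = 1.425 + -0.085 = 1.34 V

1.34 V


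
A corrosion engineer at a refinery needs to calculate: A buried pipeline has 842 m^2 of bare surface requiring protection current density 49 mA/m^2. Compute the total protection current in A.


I = area * current density, then convert mA → A (÷1000)
I = 842 * 49 / 1000 = 41.26 A

41.26 A


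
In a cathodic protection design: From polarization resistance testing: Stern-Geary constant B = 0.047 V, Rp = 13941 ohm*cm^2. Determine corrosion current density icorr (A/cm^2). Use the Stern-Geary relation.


Apply the Stern-Geary relation: icorr = B / Rp
icorr = 0.047 / 13941 = 3.371×10^-6 A/cm^2

3.371×10^-6 A/cm^2


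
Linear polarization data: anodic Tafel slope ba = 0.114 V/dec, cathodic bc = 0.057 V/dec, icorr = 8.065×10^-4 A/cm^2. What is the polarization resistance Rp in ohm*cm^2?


Apply the Stern-Geary equation: Rp = ba*bc / (2.303*icorr*(ba+bc))
ba*bc = 0.114*0.057 = 0.006498
ba+bc = 0.171; 2.303*icorr*(ba+bc) = 2.303*8.065×10^-4*0.171 = 3.1761018×10^-4
Rp = 0.006498 / 3.1761018×10^-4 = 20.46 ohm*cm^2

20.46 ohm*cm^2


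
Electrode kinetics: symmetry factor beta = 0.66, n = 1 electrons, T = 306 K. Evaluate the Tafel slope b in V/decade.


Apply the Tafel slope relation: b = 2.303*R*T/(beta*n*F)
Numerator: 2.303 * 8.314 * 306 = 5859.03
Denominator: 0.66 * 1 * 96485 = 63680.1
b = 5859.03 / 63680.1 = 0.092 V/decade

0.092 V/decade


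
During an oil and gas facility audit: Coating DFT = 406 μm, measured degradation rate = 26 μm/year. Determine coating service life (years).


Service life = thickness / degradation rate
Life = 406 / 26 = 15.6 years

15.6 years


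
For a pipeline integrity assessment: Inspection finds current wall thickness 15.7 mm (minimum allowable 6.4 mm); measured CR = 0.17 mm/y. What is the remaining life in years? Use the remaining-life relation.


Apply the remaining-life relation: RL = (t_current − t_min) / CR
RL = (15.7 − 6.4) / 0.17 = 9.3 / 0.17 = 54.7 years

54.7 years


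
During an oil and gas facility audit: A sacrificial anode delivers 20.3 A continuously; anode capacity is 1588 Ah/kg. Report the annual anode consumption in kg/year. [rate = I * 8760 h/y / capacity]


Annual consumption = current * hours per year / capacity
Rate = 20.3 * 8760 / 1588 = 112.0 kg/year

112.0 kg/year


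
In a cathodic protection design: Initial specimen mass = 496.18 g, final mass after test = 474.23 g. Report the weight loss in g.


Weight loss = initial − final
WL = 496.18 − 474.23 = 21.95 g

21.95 g


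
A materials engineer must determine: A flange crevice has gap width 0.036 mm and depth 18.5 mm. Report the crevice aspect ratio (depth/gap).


Aspect ratio = depth / gap
Ratio = 18.5 / 0.036 = 513.9

513.9


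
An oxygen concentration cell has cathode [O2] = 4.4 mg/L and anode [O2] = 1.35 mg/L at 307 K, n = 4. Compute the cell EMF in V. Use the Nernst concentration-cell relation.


Apply the Nernst concentration-cell relation: E = (RT/nF)*ln(C_cathode/C_anode)
RT/nF = 8.314*307/(4*96485) = 0.00661346 V
ln(4.4/1.35) = 1.1815
E = 0.00661346 * 1.1815 = 0.00781 V

0.00781 V


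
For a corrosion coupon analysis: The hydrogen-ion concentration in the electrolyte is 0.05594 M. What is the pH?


pH = −log10[H+]
pH = −log10(0.05594) = 1.25

1.25


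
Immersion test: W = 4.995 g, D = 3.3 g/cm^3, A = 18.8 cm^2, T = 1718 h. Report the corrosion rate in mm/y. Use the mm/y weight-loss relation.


Apply the mm/y weight-loss relation: CR = 87600 * W / (D * A * T)
Numerator: 87600 * 4.995 = 437562.0
Denominator: 3.3 * 18.8 * 1718 = 106584.72
CR = 437562.0 / 106584.72 = 4.1053 mm/y

4.1053 mm/y


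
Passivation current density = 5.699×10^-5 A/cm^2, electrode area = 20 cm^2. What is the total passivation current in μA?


I = i_pass * A, then convert A → μA (×10^6)
I = 5.699×10^-5 * 20 * 10^6 = 1139.8 μA

1139.8 μA


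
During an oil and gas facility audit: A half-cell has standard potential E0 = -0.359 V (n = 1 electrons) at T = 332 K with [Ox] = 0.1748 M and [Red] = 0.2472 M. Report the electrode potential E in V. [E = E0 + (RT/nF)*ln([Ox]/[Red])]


Apply the Nernst equation: E = E0 + (RT/nF)*ln([Ox]/[Red])
Step 1: RT/nF = 8.314*332/(1*96485) = 0.02860805 V
Step 2: [Ox]/[Red] = 0.1748/0.2472 = 0.70712
Step 3: ln(0.70712) = -0.346555
Step 4: correction = 0.02860805 * -0.346555 = -0.0099 V
E = -0.359 + -0.0099 = -0.3689 V

-0.3689 V


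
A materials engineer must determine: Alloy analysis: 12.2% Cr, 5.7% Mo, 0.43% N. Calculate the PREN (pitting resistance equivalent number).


Apply the PREN formula: PREN = Cr + 3.3*Mo + 16*N
PREN = 12.2 + 3.3*5.7 + 16*0.43
PREN = 12.2 + 18.81 + 6.88 = 37.89

37.89


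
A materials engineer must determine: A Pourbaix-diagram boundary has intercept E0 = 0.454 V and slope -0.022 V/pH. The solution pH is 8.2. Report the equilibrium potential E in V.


Apply the Pourbaix line equation: E = E0 + slope*pH
E = 0.454 + (-0.022)*8.2 = 0.454 + (-0.1804) = 0.2736 V
Rounded to 4 decimal places: E = 0.2736 V

0.2736 V


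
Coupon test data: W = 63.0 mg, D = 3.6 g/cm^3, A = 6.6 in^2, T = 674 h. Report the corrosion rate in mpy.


Apply the mpy weight-loss relation: CR = 534 * W / (D * A * T)
Numerator: 534 * 63.0 = 33642.0
Denominator: 3.6 * 6.6 * 674 = 16014.24
CR = 33642.0 / 16014.24 = 2.101 mpy

2.101 mpy


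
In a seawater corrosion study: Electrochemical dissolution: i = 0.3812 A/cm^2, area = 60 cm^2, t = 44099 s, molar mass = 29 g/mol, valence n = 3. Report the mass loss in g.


Apply Faraday's law: m = i*A*t*M / (n*F)
Total charge passed Q = i*A*t = 0.3812*60*44099 = 1008632.328 C
m = Q*M/(n*F) = 1008632.328*29/(3*96485) = 101.05314 g

101.05314 g


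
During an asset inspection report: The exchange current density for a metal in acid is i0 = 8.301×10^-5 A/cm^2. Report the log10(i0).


i0 = 8.301×10^-5 A/cm^2
log10(i0) = -4.081

-4.081


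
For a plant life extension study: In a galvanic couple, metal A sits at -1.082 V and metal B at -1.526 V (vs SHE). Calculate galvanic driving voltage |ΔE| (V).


Driving voltage is the absolute potential difference.
|ΔE| = |-1.082 − (-1.526)| = 0.444 V

0.444 V


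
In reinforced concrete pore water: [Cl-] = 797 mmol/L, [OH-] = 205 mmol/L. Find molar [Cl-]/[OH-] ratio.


Threshold parameter = [Cl-] / [OH-] (molar basis; both in mmol/L, so units cancel)
Ratio = 797 / 205 = 3.89

3.89


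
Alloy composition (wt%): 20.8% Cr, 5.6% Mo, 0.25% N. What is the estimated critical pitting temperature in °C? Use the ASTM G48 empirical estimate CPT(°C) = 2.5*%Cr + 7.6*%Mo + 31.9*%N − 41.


Apply the ASTM G48 empirical CPT estimate: CPT(°C) = 2.5*%Cr + 7.6*%Mo + 31.9*%N − 41
2.5*20.8 = 52; 7.6*5.6 = 42.56; 31.9*0.25 = 7.975
CPT = 52 + 42.56 + 7.975 − 41 = 61.535 °C
Rounded to 0.1 °C: CPT ≈ 61.5 °C

61.5 °C


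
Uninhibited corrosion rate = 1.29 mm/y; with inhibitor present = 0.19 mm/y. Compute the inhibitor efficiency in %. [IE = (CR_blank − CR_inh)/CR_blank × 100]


Apply the inhibitor-efficiency definition: IE = (CR_blank − CR_inh)/CR_blank × 100
IE = (1.29 − 0.19) / 1.29 × 100
IE = 1.1 / 1.29 × 100 = 85.3 %

85.3 %


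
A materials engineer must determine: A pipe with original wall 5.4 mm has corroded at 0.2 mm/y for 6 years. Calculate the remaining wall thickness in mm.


Remaining wall = original − CR × time
t = 5.4 − 0.2*6 = 5.4 − 1.2 = 4.2 mm

4.2 mm


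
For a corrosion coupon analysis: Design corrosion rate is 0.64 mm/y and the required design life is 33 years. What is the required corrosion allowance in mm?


Corrosion allowance = CR × design life
CA = 0.64 * 33 = 21.12 mm

21.12 mm


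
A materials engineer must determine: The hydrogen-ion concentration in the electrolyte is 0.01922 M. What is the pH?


pH = −log10[H+]
pH = −log10(0.01922) = 1.72

1.72


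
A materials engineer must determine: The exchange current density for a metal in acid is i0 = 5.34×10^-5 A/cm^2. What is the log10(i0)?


i0 = 5.34×10^-5 A/cm^2
log10(i0) = -4.272

-4.272


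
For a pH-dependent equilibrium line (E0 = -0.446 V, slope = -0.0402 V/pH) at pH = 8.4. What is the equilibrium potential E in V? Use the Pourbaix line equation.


Apply the Pourbaix line equation: E = E0 + slope*pH
E = -0.446 + (-0.0402)*8.4 = -0.446 + (-0.33768) = -0.78368 V
Rounded to 4 decimal places: E = -0.7837 V

-0.7837 V


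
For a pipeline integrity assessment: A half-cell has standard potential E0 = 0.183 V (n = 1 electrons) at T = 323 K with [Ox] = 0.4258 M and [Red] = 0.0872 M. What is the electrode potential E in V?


Apply the Nernst equation: E = E0 + (RT/nF)*ln([Ox]/[Red])
Step 1: RT/nF = 8.314*323/(1*96485) = 0.02783253 V
Step 2: [Ox]/[Red] = 0.4258/0.0872 = 4.883028
Step 3: ln(4.883028) = 1.585766
Step 4: correction = 0.02783253 * 1.585766 = 0.0441 V
E = 0.183 + 0.0441 = 0.2271 V

0.2271 V


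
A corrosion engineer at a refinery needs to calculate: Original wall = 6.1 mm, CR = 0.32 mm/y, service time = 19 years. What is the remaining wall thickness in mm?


Remaining wall = original − CR × time
t = 6.1 − 0.32*19 = 6.1 − 6.08 = 0.02 mm

0.02 mm


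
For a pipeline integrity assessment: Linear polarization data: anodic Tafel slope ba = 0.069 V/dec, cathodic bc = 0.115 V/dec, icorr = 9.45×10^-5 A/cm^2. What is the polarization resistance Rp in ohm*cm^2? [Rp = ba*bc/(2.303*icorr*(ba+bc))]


Apply the Stern-Geary equation: Rp = ba*bc / (2.303*icorr*(ba+bc))
ba*bc = 0.069*0.115 = 0.007935
ba+bc = 0.184; 2.303*icorr*(ba+bc) = 2.303*9.45×10^-5*0.184 = 4.0044564×10^-5
Rp = 0.007935 / 4.0044564×10^-5 = 198.2 ohm*cm^2

198.2 ohm*cm^2


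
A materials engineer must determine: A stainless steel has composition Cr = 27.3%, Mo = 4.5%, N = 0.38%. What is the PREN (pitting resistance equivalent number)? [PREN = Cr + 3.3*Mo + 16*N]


Apply the PREN formula: PREN = Cr + 3.3*Mo + 16*N
PREN = 27.3 + 3.3*4.5 + 16*0.38
PREN = 27.3 + 14.85 + 6.08 = 48.23

48.23


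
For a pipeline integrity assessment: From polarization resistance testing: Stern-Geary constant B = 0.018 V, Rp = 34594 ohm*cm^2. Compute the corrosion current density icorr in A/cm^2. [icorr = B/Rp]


Apply the Stern-Geary relation: icorr = B / Rp
icorr = 0.018 / 34594 = 5.203×10^-7 A/cm^2

5.203×10^-7 A/cm^2


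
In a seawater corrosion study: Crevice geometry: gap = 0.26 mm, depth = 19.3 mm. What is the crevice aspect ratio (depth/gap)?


Aspect ratio = depth / gap
Ratio = 19.3 / 0.26 = 74.2

74.2


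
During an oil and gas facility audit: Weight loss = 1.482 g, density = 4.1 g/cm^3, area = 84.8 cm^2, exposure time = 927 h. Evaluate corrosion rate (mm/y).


Apply the mm/y weight-loss relation: CR = 87600 * W / (D * A * T)
Numerator: 87600 * 1.482 = 129823.2
Denominator: 4.1 * 84.8 * 927 = 322299.36
CR = 129823.2 / 322299.36 = 0.4028 mm/y

0.4028 mm/y


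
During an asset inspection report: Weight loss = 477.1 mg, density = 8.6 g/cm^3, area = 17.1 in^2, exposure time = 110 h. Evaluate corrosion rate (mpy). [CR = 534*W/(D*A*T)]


Apply the mpy weight-loss relation: CR = 534 * W / (D * A * T)
Numerator: 534 * 477.1 = 254771.4
Denominator: 8.6 * 17.1 * 110 = 16176.6
CR = 254771.4 / 16176.6 = 15.749 mpy

15.749 mpy
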